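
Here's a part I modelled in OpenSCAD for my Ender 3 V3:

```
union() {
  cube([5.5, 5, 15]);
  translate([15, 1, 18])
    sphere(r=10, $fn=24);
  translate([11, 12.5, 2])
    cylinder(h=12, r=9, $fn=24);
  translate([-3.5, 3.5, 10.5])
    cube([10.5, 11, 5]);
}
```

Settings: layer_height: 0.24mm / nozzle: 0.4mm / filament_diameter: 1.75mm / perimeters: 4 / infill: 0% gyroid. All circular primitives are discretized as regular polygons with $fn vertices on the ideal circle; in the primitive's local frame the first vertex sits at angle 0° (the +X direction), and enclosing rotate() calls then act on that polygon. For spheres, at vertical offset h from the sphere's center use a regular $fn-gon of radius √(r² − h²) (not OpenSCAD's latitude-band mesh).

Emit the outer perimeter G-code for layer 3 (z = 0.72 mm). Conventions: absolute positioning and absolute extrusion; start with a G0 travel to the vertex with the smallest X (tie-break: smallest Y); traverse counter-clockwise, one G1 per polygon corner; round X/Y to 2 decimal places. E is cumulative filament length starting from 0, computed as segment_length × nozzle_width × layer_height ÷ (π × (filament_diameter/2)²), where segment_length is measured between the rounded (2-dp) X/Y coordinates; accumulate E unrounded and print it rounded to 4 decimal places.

G0 X0.00 Y0.00 Z0.72
G1 X5.50 Y0.00 E0.2195
G1 X5.50 Y5.00 E0.4191
G1 X0.00 Y5.00 E0.6386
G1 X0.00 Y0.00 E0.8382

At z = 0.72 mm: the cube (footprint 5.5×5) is included at this height; the sphere at (15, 1) is absent (|z−center|=17.280 > r=10); the cylinder at (11, 12.5) does not reach this height (z outside [2, 14]); the cube at (-3.5, 3.5) is absent (z outside [10.5, 15.5]); Combining (union): only the 5.5×5 cube is present, so the union is just that shape — 1 connected region. The outline is a single polygon with 4 vertices. Extrusion per mm of travel: 0.4 × 0.24 / (π × 0.875²) = 0.039912. Accumulating E over each segment gives final E = 0.8382.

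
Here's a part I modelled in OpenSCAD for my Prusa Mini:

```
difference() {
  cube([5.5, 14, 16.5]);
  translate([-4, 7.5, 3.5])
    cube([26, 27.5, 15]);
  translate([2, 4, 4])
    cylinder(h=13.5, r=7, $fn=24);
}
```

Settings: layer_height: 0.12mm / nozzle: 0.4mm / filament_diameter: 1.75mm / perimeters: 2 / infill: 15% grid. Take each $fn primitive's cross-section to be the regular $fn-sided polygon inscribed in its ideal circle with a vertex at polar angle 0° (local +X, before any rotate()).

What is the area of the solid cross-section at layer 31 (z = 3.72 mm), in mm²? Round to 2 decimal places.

At z = 3.72 mm: the cube is present — its section is the full 5.5×14 rectangle (area 77.00 mm²); the cube at (-4, 7.5) (footprint 26×27.5) is included at this height (area 715.00 mm²); the cylinder at (2, 4) is not intersected at this z (z outside [4, 17.5]); After the difference (first − rest): starting from the 5.5×14 cube (77.00 mm²), the 26×27.5 cube at (-4, 7.5) partially overlaps it — only the 35.75 mm² overlap (of its 715.00 mm²) is removed, clipping the outline — area = 41.25 mm². Overall, the cross-section is a single solid region. Net area = 41.25 mm².

41.25 mm²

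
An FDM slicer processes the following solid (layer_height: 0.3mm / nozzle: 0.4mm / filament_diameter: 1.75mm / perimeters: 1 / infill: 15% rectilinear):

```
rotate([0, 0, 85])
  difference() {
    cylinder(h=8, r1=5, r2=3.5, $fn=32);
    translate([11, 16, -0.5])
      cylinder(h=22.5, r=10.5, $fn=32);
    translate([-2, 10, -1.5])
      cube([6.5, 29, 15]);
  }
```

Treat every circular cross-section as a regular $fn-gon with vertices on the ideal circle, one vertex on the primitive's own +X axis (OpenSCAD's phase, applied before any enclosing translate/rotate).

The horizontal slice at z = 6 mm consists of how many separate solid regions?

1

At z = 6 mm: the cone: at t=0.750 of its height the radius interpolates to r₁+(r₂−r₁)t = 3.875, giving a regular 32-gon of that circumradius; the cylinder at (11, 16): section is a regular 32-gon, circumradius r=10.5; the cube at (-2, 10) (footprint 6.5×29) is included at this height; After the difference (first − rest): starting from the cone, the r=10.5 cylinder at (11, 16) misses the remaining region (no effect); the 6.5×29 cube at (-2, 10) misses the remaining region (no effect) — 1 connected region; (rotated 85° about Z; rotation is an isometry so areas/perimeters/island counts are preserved). The result has 1 disconnected region.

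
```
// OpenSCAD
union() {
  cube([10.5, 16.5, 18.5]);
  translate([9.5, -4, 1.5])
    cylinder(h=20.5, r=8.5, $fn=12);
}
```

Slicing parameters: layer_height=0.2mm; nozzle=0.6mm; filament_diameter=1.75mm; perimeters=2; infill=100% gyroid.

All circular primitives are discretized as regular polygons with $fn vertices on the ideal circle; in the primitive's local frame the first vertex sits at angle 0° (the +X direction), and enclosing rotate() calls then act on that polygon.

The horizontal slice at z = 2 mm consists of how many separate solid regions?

1

At z = 2 mm: the cube is present — its section is the full 10.5×16.5 rectangle; the r=8.5 cylinder at (9.5, -4) gives a regular 12-gon of circumradius 8.5 (constant along its height); Merging all regions: the regions partially overlap (shared area 26.70 mm²), so overlapping operands fuse into one piece — 1 connected region. The result has 1 disconnected region.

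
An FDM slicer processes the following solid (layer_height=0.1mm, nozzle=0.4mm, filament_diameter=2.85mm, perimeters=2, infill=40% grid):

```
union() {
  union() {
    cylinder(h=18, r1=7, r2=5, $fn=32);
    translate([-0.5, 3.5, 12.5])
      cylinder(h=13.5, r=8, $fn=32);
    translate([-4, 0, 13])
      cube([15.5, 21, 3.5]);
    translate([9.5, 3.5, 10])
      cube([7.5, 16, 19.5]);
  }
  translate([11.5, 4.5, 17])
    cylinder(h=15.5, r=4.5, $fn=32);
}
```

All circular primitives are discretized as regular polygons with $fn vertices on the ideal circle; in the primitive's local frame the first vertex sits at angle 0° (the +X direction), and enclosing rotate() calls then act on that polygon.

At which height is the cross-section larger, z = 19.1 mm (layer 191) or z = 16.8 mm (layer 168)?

Layer 191 (z = 19.1): the cone does not reach this height (z outside [0, 18]); the r=8 cylinder at (-0.5, 3.5) gives a regular 32-gon of circumradius 8 (constant along its height) (area = (32/2)·8.000²·sin(360°/32) = 199.77 mm²); the cube at (-4, 0) does not reach this height (z outside [13, 16.5]); the cube at (9.5, 3.5) is present — its section is the full 7.5×16 rectangle (area 120.00 mm²); Combining (union): the 2 present regions are separate (no shared area or edge), so areas and boundary lengths simply add and each stays a separate island — area = 319.77 mm²; the r=4.5 cylinder at (11.5, 4.5) contributes a regular 32-gon of circumradius 4.5 (area = (32/2)·4.500²·sin(360°/32) = 63.21 mm²); Taking the union: the regions partially overlap — summed areas 382.98 mm² minus the doubly-counted overlap 31.78 mm² gives 351.20 mm² — area = 351.20 mm². So its area = 351.20 mm². Layer 168 (z = 16.8): the cone contributes a regular 32-gon of circumradius 5.133 (interpolated between r1=7 and r2=5 at t=0.933) (area = (32/2)·5.133²·sin(360°/32) = 82.25 mm²); the r=8 cylinder at (-0.5, 3.5) gives a regular 32-gon of circumradius 8 (constant along its height) (area = (32/2)·8.000²·sin(360°/32) = 199.77 mm²); the cube at (-4, 0) is not intersected at this z (z outside [13, 16.5]); the 7.5×16 cube at (9.5, 3.5) contributes its full rectangle (area 120.00 mm²); Merging all regions: the regions partially overlap — summed areas 402.03 mm² minus the doubly-counted overlap 78.67 mm² gives 323.36 mm² — area = 323.36 mm²; the cylinder at (11.5, 4.5) is not intersected at this z (z outside [17, 32.5]); Taking the union: only the result so far is present, so the union is just that shape — area = 323.36 mm². So its area = 323.36 mm². Layer 191 is larger (351.20 vs 323.36 mm²).

layer 191 (z = 19.1 mm)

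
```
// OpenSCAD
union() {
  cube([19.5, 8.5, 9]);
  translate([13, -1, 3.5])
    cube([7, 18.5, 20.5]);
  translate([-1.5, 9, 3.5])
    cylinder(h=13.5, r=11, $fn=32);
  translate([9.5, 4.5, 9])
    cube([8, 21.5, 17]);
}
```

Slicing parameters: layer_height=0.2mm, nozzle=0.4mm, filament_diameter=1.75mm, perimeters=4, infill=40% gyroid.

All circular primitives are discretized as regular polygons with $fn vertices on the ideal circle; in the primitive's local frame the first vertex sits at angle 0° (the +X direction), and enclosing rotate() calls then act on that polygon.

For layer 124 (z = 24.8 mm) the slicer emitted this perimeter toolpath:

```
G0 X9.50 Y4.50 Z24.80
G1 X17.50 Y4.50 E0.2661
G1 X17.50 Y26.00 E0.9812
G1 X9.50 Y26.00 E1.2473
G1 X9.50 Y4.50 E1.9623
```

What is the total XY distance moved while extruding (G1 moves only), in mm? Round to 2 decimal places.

59.00 mm

Sum the Euclidean lengths of each G1 segment: total = 59.00 mm.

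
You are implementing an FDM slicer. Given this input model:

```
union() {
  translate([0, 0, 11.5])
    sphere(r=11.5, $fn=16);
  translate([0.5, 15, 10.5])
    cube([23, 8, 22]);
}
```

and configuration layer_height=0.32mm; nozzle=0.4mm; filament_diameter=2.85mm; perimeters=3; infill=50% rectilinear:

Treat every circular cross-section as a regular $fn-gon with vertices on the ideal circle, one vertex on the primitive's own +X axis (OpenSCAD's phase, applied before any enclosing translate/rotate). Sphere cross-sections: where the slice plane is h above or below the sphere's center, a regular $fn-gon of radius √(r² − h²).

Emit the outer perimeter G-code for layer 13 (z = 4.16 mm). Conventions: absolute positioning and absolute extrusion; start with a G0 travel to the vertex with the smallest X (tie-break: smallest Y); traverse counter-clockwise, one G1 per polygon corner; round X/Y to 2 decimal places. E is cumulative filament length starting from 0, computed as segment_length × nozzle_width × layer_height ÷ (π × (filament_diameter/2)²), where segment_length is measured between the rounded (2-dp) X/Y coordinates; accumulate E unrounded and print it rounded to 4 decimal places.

G0 X-8.85 Y0.00 Z4.16
G1 X-8.18 Y-3.39 E0.0693
G1 X-6.26 Y-6.26 E0.1386
G1 X-3.39 Y-8.18 E0.2079
G1 X0.00 Y-8.85 E0.2772
G1 X3.39 Y-8.18 E0.3466
G1 X6.26 Y-6.26 E0.4159
G1 X8.18 Y-3.39 E0.4851
G1 X8.85 Y0.00 E0.5545
G1 X8.18 Y3.39 E0.6238
G1 X6.26 Y6.26 E0.6931
G1 X3.39 Y8.18 E0.7624
G1 X0.00 Y8.85 E0.8317
G1 X-3.39 Y8.18 E0.9010
G1 X-6.26 Y6.26 E0.9703
G1 X-8.18 Y3.39 E1.0396
G1 X-8.85 Y0.00 E1.1089

At z = 4.16 mm: the sphere: section is a regular 16-gon, circumradius = √(r²−h²) = √(11.5²−7.34²) = 8.853; the cube at (0.5, 15) is not intersected at this z (z outside [10.5, 32.5]); Merging all regions: only the r=11.5 sphere is present, so the union is just that shape — 1 connected region. The outline is a single polygon with 16 vertices. Extrusion per mm of travel: 0.4 × 0.32 / (π × 1.425²) = 0.020065. Accumulating E over each segment gives final E = 1.1089.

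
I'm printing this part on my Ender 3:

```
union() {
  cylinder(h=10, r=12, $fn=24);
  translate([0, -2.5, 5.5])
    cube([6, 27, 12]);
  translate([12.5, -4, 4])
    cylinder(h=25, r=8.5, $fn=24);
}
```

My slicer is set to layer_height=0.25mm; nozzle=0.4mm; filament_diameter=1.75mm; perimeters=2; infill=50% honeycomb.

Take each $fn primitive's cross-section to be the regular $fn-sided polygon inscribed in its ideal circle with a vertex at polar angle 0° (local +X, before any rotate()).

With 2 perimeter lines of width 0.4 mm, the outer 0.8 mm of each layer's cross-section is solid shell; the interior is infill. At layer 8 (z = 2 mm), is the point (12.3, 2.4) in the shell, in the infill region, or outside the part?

outside

At z = 2 mm: the r=12 cylinder contributes a regular 24-gon of circumradius 12; the cube at (0, -2.5) is absent (z outside [5.5, 17.5]); the cylinder at (12.5, -4) is absent (z outside [4, 29]); Merging all regions: only the r=12 cylinder is present, so the union is just that shape — 1 connected region. Overall, the cross-section is a single solid region. The nearest boundary edge runs (12.00, 0.00)→(11.59, 3.11); distance from the point to it = 0.61 mm. The point is not inside any of the regions above, so it lies outside the cross-section (0.61 mm from the nearest boundary).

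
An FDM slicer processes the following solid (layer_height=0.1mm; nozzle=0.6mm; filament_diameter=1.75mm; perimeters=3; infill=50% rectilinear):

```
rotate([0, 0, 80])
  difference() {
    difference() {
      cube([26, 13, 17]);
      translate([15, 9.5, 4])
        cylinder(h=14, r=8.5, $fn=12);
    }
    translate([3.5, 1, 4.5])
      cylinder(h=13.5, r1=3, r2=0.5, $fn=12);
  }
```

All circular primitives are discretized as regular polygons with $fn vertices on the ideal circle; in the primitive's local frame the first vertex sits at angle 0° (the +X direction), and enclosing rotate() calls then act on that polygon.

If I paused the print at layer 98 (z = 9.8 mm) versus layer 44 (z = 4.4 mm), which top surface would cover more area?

Layer 98 (z = 9.8): the 26×13 cube contributes its full rectangle (area 338.00 mm²); the cylinder at (15, 9.5): section is a regular 12-gon, circumradius r=8.5 (area = (12/2)·8.500²·sin(360°/12) = 216.75 mm²); After the difference (first − rest): starting from the 26×13 cube (338.00 mm²), the r=8.5 cylinder at (15, 9.5) partially overlaps it — only the 164.59 mm² overlap (of its 216.75 mm²) is removed, clipping the outline — area = 173.41 mm²; the cone at (3.5, 1) (r1=3→r2=0.5) has section circumradius 2.019 here — a regular 12-gon (area = (12/2)·2.019²·sin(360°/12) = 12.22 mm²); Subtracting the remaining from the first: starting from the result so far (173.41 mm²), the cone at (3.5, 1) partially overlaps it — only the 9.88 mm² overlap (of its 12.22 mm²) is removed, clipping the outline — area = 163.53 mm²; (rotated 80° about Z; rotation is an isometry so areas/perimeters/island counts are preserved). So its area = 163.53 mm². Layer 44 (z = 4.4): the cube (footprint 26×13) is included at this height (area 338.00 mm²); the r=8.5 cylinder at (15, 9.5) contributes a regular 12-gon of circumradius 8.5 (area = (12/2)·8.500²·sin(360°/12) = 216.75 mm²); Taking the first minus the rest: starting from the 26×13 cube (338.00 mm²), the r=8.5 cylinder at (15, 9.5) partially overlaps it — only the 164.59 mm² overlap (of its 216.75 mm²) is removed, clipping the outline — area = 173.41 mm²; the cone at (3.5, 1) is absent (z outside [4.5, 18]); Subtracting the remaining from the first: none of the subtracted shapes is present at this height, so that combined region is unchanged — area = 173.41 mm²; (whole slice rotated 80° about Z — lengths, areas and connectivity unchanged). So its area = 173.41 mm². Layer 44 is larger (173.41 vs 163.53 mm²).

layer 44 (z = 4.4 mm)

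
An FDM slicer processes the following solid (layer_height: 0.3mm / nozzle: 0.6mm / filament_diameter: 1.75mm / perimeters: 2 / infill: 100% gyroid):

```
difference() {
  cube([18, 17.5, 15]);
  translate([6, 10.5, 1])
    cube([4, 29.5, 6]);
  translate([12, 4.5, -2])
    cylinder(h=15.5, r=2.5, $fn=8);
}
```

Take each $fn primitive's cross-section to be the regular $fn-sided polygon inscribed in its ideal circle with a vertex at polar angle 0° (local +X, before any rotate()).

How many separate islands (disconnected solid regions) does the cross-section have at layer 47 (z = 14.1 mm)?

1

At z = 14.1 mm: the cube is present — its section is the full 18×17.5 rectangle; the cube at (6, 10.5) is absent (z outside [1, 7]); the cylinder at (12, 4.5) does not reach this height (z outside [-2, 13.5]); Subtracting the remaining from the first: none of the subtracted shapes is present at this height, so the 18×17.5 cube is unchanged — 1 connected region. Overall, the cross-section is a single solid region. Island count = 1.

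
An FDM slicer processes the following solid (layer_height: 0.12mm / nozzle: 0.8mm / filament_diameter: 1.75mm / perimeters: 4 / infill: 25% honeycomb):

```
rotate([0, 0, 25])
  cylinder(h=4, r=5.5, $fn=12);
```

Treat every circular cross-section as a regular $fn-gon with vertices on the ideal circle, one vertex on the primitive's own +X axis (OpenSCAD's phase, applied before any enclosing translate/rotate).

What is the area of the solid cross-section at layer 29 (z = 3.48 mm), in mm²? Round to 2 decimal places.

90.75 mm²

At z = 3.48 mm: the r=5.5 cylinder contributes a regular 12-gon of circumradius 5.5 (area = (12/2)·5.500²·sin(360°/12) = 90.75 mm²); (whole slice rotated 25° about Z — lengths, areas and connectivity unchanged). Overall, the cross-section is a single solid region. Net area = 90.75 mm².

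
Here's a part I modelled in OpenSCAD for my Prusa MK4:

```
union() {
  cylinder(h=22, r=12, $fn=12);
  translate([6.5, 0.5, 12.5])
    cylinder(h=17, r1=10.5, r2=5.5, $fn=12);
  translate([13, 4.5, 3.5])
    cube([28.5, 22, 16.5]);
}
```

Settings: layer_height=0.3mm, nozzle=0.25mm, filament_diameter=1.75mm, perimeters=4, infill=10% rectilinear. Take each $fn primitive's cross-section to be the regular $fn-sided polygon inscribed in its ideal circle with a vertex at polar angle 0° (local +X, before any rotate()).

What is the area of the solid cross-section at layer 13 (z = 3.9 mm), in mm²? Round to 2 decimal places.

At z = 3.9 mm: the r=12 cylinder gives a regular 12-gon of circumradius 12 (constant along its height) (area = (12/2)·12.000²·sin(360°/12) = 432.00 mm²); the cone at (6.5, 0.5) is absent (z outside [12.5, 29.5]); the 28.5×22 cube at (13, 4.5) contributes its full rectangle (area 627.00 mm²); Taking the union: the 2 present regions are separate (no shared area or edge), so areas and boundary lengths simply add and each stays a separate island — area = 1059.00 mm². Overall, the cross-section has 2 separate islands. Net area = 1059.00 mm².

1059.00 mm²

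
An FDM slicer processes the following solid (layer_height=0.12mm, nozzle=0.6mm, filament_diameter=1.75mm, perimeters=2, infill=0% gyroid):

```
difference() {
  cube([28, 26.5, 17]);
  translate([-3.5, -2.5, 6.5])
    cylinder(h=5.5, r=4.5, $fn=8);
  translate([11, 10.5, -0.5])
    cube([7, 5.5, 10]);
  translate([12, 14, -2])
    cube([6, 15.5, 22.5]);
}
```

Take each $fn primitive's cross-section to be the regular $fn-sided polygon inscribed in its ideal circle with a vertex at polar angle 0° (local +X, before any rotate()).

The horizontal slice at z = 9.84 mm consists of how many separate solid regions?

At z = 9.84 mm: the cube is present — its section is the full 28×26.5 rectangle; the r=4.5 cylinder at (-3.5, -2.5) gives a regular 8-gon of circumradius 4.5 (constant along its height); the cube at (11, 10.5) is absent (z outside [-0.5, 9.5]); the cube at (12, 14) (footprint 6×15.5) is included at this height; Taking the first minus the rest: starting from the 28×26.5 cube, the r=4.5 cylinder at (-3.5, -2.5) misses the remaining region (no effect); the 6×15.5 cube at (12, 14) partially overlaps it — only the 75.00 mm² overlap (of its 93.00 mm²) is removed, clipping the outline — 1 connected region. The result has 1 disconnected region.

1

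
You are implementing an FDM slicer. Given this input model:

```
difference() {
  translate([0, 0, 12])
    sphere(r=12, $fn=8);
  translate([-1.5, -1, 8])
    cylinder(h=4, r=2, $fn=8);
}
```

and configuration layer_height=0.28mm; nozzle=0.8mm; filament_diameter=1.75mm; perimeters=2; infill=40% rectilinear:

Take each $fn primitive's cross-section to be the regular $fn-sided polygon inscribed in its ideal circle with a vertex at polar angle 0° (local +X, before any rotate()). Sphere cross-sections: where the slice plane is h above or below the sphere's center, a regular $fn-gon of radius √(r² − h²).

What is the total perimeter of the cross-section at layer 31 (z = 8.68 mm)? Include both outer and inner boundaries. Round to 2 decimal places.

At z = 8.68 mm: the r=12 sphere contributes a regular 8-gon of circumradius √(12²−3.32²) = 11.532 (perimeter = 2·8·11.532·sin(180°/8) = 70.61 mm); the r=2 cylinder at (-1.5, -1) contributes a regular 8-gon of circumradius 2 (perimeter = 2·8·2.000·sin(180°/8) = 12.25 mm); Subtracting the remaining from the first: starting from the r=12 sphere, the r=2 cylinder at (-1.5, -1) lies wholly inside it (removes its full 11.31 mm² and its 12.25 mm outline becomes a hole wall) — boundary (outer + 1 inner loop) = 82.85 mm. Overall, the cross-section is one region with 1 hole. Total boundary length (outer + inner) = 82.85 mm.

82.85 mm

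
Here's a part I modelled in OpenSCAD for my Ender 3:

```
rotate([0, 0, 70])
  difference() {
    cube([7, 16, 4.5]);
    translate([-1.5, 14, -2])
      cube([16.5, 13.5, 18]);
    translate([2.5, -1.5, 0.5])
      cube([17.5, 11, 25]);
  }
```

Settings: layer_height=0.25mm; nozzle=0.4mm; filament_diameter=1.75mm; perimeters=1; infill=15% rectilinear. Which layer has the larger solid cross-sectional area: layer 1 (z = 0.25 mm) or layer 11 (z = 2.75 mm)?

layer 1 (z = 0.25 mm)

Layer 1 (z = 0.25): the cube is present — its section is the full 7×16 rectangle (area 112.00 mm²); the cube at (-1.5, 14) is present — its section is the full 16.5×13.5 rectangle (area 222.75 mm²); the cube at (2.5, -1.5) does not reach this height (z outside [0.5, 25.5]); Taking the first minus the rest: starting from the 7×16 cube (112.00 mm²), the 16.5×13.5 cube at (-1.5, 14) partially overlaps it — only the 14.00 mm² overlap (of its 222.75 mm²) is removed, clipping the outline — area = 98.00 mm²; (rotated 70° about Z; rotation is an isometry so areas/perimeters/island counts are preserved). So its area = 98.00 mm². Layer 11 (z = 2.75): the 7×16 cube contributes its full rectangle (area 112.00 mm²); the cube at (-1.5, 14) (footprint 16.5×13.5) is included at this height (area 222.75 mm²); the cube at (2.5, -1.5) is present — its section is the full 17.5×11 rectangle (area 192.50 mm²); Taking the first minus the rest: starting from the 7×16 cube (112.00 mm²), the 16.5×13.5 cube at (-1.5, 14) partially overlaps it — only the 14.00 mm² overlap (of its 222.75 mm²) is removed, clipping the outline; the 17.5×11 cube at (2.5, -1.5) partially overlaps it — only the 42.75 mm² overlap (of its 192.50 mm²) is removed, clipping the outline — area = 55.25 mm²; (whole slice rotated 70° about Z — lengths, areas and connectivity unchanged). So its area = 55.25 mm². Layer 1 is larger (98.00 vs 55.25 mm²).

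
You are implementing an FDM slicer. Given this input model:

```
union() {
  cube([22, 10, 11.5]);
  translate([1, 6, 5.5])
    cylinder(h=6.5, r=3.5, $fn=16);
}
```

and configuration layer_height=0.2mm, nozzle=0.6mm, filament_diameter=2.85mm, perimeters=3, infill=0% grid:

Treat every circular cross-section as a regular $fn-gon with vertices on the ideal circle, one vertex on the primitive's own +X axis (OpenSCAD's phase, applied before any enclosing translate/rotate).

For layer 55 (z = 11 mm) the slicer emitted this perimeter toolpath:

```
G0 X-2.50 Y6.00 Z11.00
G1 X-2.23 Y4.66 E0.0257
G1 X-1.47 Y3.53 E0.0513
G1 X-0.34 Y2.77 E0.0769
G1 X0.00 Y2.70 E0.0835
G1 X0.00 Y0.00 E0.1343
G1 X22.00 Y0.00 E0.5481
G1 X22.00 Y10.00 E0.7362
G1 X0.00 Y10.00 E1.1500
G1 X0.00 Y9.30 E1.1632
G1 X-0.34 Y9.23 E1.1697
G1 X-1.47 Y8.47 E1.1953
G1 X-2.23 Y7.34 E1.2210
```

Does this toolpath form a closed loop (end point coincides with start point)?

Start point (G0): (-2.50, 6.00). End point (last G1): the path does not return to the start — open.

no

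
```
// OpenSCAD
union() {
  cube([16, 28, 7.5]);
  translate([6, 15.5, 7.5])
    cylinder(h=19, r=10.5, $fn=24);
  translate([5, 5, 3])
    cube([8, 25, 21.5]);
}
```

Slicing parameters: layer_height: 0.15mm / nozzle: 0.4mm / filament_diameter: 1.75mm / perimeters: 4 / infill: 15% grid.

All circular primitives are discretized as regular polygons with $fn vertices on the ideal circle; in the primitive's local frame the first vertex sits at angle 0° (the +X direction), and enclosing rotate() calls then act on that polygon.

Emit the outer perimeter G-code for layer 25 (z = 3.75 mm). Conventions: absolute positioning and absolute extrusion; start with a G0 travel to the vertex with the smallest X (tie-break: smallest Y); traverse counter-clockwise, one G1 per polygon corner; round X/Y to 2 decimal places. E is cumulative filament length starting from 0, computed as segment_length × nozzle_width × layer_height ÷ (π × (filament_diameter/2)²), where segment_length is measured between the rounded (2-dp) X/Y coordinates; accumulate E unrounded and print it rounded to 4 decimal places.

At z = 3.75 mm: the 16×28 cube contributes its full rectangle; the cylinder at (6, 15.5) does not reach this height (z outside [7.5, 26.5]); the cube at (5, 5) is present — its section is the full 8×25 rectangle; Taking the union: the regions partially overlap (shared area 184.00 mm²), so overlapping operands fuse into one piece — 1 connected region. The outline is a single polygon with 8 vertices. Extrusion per mm of travel: 0.4 × 0.15 / (π × 0.875²) = 0.024945. Accumulating E over each segment gives final E = 2.2949.

G0 X0.00 Y0.00 Z3.75
G1 X16.00 Y0.00 E0.3991
G1 X16.00 Y28.00 E1.0976
G1 X13.00 Y28.00 E1.1724
G1 X13.00 Y30.00 E1.2223
G1 X5.00 Y30.00 E1.4219
G1 X5.00 Y28.00 E1.4718
G1 X0.00 Y28.00 E1.5965
G1 X0.00 Y0.00 E2.2949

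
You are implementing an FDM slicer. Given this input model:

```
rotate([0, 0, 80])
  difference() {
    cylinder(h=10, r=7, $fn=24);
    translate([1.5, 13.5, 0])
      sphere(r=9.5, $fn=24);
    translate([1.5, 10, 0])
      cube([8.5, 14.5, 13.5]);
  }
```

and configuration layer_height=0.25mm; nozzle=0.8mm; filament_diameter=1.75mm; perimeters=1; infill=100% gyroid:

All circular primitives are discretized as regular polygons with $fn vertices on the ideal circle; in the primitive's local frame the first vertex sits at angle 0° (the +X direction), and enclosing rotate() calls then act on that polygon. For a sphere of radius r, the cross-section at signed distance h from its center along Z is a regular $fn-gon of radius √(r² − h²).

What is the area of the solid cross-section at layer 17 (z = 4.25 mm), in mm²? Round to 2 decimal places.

At z = 4.25 mm: the r=7 cylinder gives a regular 24-gon of circumradius 7 (constant along its height) (area = (24/2)·7.000²·sin(360°/24) = 152.19 mm²); the r=9.5 sphere at (1.5, 13.5) slices to a regular 24-gon of circumradius 8.496 (√(r²−h²) with h=4.25 from center) (area = (24/2)·8.496²·sin(360°/24) = 224.20 mm²); the cube at (1.5, 10) is present — its section is the full 8.5×14.5 rectangle (area 123.25 mm²); Subtracting the remaining from the first: starting from the r=7 cylinder (152.19 mm²), the r=9.5 sphere at (1.5, 13.5) partially overlaps it — only the 8.92 mm² overlap (of its 224.20 mm²) is removed, clipping the outline; the 8.5×14.5 cube at (1.5, 10) misses the remaining region (no effect) — area = 143.26 mm²; (rotated 80° about Z; rotation is an isometry so areas/perimeters/island counts are preserved). Overall, the cross-section is a single solid region. Net area = 143.26 mm².

143.26 mm²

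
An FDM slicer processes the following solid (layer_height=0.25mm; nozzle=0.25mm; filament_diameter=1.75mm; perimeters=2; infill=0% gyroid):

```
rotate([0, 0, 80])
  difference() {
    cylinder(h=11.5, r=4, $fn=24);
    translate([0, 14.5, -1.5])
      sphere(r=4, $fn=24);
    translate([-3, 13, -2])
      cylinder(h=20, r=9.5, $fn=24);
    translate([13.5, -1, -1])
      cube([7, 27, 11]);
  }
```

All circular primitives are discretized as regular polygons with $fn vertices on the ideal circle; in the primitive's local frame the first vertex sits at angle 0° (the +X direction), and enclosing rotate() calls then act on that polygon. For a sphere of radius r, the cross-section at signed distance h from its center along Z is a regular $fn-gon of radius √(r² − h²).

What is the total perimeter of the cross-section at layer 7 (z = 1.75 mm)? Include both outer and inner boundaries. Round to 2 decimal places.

25.06 mm

At z = 1.75 mm: the r=4 cylinder contributes a regular 24-gon of circumradius 4 (perimeter = 2·24·4.000·sin(180°/24) = 25.06 mm); the r=4 sphere at (0, 14.5) slices to a regular 24-gon of circumradius 2.332 (√(r²−h²) with h=3.25 from center) (perimeter = 2·24·2.332·sin(180°/24) = 14.61 mm); the cylinder at (-3, 13): section is a regular 24-gon, circumradius r=9.5 (perimeter = 2·24·9.500·sin(180°/24) = 59.52 mm); the 7×27 cube at (13.5, -1) contributes its full rectangle (perimeter 68.00 mm); Taking the first minus the rest: starting from the r=4 cylinder, the r=4 sphere at (0, 14.5) misses the remaining region (no effect); the r=9.5 cylinder at (-3, 13) partially overlaps it — only the 0.09 mm² overlap (of its 280.30 mm²) is removed, clipping the outline; the 7×27 cube at (13.5, -1) misses the remaining region (no effect) — boundary = 25.06 mm; (whole slice rotated 80° about Z — lengths, areas and connectivity unchanged). Overall, the cross-section is a single solid region. Total boundary length (outer) = 25.06 mm.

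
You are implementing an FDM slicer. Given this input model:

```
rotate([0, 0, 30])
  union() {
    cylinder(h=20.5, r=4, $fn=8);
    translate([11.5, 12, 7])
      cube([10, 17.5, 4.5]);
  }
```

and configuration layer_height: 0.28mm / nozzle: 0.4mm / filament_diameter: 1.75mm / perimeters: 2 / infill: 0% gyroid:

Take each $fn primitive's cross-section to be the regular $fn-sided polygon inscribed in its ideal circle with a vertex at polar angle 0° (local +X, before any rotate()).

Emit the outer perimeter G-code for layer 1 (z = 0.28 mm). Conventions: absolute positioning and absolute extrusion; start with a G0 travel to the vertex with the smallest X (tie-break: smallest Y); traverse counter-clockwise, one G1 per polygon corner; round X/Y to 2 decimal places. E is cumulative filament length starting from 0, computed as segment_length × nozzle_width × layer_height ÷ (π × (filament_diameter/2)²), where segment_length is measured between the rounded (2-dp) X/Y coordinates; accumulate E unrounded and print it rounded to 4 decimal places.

G0 X-3.86 Y1.04 Z0.28
G1 X-3.46 Y-2.00 E0.1428
G1 X-1.04 Y-3.86 E0.2849
G1 X2.00 Y-3.46 E0.4277
G1 X3.86 Y-1.04 E0.5698
G1 X3.46 Y2.00 E0.7126
G1 X1.04 Y3.86 E0.8547
G1 X-2.00 Y3.46 E0.9975
G1 X-3.86 Y1.04 E1.1396

At z = 0.28 mm: the r=4 cylinder contributes a regular 8-gon of circumradius 4; the cube at (11.5, 12) is not intersected at this z (z outside [7, 11.5]); Taking the union: only the r=4 cylinder is present, so the union is just that shape — 1 connected region; (whole slice rotated 30° about Z — lengths, areas and connectivity unchanged). The outline is a single polygon with 8 vertices. Extrusion per mm of travel: 0.4 × 0.28 / (π × 0.875²) = 0.046564. Accumulating E over each segment gives final E = 1.1396.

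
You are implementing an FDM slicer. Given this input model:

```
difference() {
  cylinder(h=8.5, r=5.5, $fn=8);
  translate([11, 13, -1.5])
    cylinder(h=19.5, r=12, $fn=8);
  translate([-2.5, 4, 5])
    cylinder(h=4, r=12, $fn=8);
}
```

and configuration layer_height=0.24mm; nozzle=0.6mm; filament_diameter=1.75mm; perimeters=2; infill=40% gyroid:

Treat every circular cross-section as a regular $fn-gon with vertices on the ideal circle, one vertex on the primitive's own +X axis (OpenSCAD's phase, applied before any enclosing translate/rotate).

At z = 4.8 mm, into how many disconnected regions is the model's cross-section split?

1

At z = 4.8 mm: the r=5.5 cylinder gives a regular 8-gon of circumradius 5.5 (constant along its height); the cylinder at (11, 13): section is a regular 8-gon, circumradius r=12; the cylinder at (-2.5, 4) is absent (z outside [5, 9]); Subtracting the remaining from the first: starting from the r=5.5 cylinder, the r=12 cylinder at (11, 13) misses the remaining region (no effect) — 1 connected region. The result has 1 disconnected region.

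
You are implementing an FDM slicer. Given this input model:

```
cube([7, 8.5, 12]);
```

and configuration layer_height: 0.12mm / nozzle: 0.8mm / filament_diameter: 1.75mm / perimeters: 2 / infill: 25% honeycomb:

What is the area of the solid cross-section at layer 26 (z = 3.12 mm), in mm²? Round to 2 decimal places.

At z = 3.12 mm: the cube is present — its section is the full 7×8.5 rectangle (area 59.50 mm²). Overall, the cross-section is a single solid region. Net area = 59.50 mm².

59.50 mm²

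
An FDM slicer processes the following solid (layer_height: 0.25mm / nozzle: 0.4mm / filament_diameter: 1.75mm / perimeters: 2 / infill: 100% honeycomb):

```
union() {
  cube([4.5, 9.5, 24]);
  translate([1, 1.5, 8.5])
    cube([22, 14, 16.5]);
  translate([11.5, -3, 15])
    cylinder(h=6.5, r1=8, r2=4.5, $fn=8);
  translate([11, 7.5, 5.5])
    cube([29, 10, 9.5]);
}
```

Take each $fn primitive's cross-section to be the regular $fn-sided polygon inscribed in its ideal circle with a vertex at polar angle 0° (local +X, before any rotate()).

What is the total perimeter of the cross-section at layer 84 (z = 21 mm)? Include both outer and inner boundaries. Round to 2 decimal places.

103.49 mm

At z = 21 mm: the cube (footprint 4.5×9.5) is included at this height (perimeter 28.00 mm); the cube at (1, 1.5) (footprint 22×14) is included at this height (perimeter 72.00 mm); the cone at (11.5, -3) (r1=8→r2=4.5) has section circumradius 4.769 here — a regular 8-gon (perimeter = 2·8·4.769·sin(180°/8) = 29.20 mm); the cube at (11, 7.5) is not intersected at this z (z outside [5.5, 15]); Merging all regions: the regions partially overlap (shared area 28.17 mm²), so the edge portions inside another operand are dropped and the merged outline is re-measured after clipping — boundary = 103.49 mm. Overall, the cross-section is a single solid region. Total boundary length (outer) = 103.49 mm.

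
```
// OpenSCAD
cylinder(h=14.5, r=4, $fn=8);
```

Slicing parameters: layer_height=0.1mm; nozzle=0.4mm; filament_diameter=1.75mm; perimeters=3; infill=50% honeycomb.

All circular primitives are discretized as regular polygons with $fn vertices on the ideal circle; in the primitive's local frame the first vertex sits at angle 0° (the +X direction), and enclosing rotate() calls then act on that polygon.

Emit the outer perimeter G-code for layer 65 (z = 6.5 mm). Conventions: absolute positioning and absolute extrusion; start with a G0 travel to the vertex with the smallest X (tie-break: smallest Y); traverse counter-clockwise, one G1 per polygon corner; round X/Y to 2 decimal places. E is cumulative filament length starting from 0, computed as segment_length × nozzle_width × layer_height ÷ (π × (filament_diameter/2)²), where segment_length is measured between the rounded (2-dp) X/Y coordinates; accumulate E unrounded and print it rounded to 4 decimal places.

G0 X-4.00 Y0.00 Z6.50
G1 X-2.83 Y-2.83 E0.0509
G1 X0.00 Y-4.00 E0.1019
G1 X2.83 Y-2.83 E0.1528
G1 X4.00 Y0.00 E0.2037
G1 X2.83 Y2.83 E0.2546
G1 X0.00 Y4.00 E0.3056
G1 X-2.83 Y2.83 E0.3565
G1 X-4.00 Y0.00 E0.4074

At z = 6.5 mm: the r=4 cylinder gives a regular 8-gon of circumradius 4 (constant along its height). The outline is a single polygon with 8 vertices. Extrusion per mm of travel: 0.4 × 0.1 / (π × 0.875²) = 0.016630. Accumulating E over each segment gives final E = 0.4074.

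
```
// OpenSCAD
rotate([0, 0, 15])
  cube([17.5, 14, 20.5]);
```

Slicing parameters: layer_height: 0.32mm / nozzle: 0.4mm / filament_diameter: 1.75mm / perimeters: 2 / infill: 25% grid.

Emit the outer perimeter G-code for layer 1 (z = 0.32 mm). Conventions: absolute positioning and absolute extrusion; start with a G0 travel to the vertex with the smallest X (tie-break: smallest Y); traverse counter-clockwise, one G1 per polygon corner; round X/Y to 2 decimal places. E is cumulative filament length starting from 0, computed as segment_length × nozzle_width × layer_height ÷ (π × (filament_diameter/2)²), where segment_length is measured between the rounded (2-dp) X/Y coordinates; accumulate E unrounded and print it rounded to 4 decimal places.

G0 X-3.62 Y13.52 Z0.32
G1 X0.00 Y0.00 E0.7448
G1 X16.90 Y4.53 E1.6759
G1 X13.28 Y18.05 E2.4208
G1 X-3.62 Y13.52 E3.3519

At z = 0.32 mm: the cube is present — its section is the full 17.5×14 rectangle; (whole slice rotated 15° about Z — lengths, areas and connectivity unchanged). The outline is a single polygon with 4 vertices. Extrusion per mm of travel: 0.4 × 0.32 / (π × 0.875²) = 0.053216. Accumulating E over each segment gives final E = 3.3519.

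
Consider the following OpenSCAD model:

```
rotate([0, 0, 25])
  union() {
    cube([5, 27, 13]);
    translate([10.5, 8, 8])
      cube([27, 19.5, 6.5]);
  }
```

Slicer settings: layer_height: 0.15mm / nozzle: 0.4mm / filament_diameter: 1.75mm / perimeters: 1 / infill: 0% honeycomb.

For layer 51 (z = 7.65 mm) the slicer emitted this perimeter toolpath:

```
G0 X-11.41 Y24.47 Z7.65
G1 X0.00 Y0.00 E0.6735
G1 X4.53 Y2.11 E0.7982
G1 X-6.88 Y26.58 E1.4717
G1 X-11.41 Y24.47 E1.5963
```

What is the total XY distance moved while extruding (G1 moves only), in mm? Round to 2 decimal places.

Sum the Euclidean lengths of each G1 segment: total = 63.99 mm.

63.99 mm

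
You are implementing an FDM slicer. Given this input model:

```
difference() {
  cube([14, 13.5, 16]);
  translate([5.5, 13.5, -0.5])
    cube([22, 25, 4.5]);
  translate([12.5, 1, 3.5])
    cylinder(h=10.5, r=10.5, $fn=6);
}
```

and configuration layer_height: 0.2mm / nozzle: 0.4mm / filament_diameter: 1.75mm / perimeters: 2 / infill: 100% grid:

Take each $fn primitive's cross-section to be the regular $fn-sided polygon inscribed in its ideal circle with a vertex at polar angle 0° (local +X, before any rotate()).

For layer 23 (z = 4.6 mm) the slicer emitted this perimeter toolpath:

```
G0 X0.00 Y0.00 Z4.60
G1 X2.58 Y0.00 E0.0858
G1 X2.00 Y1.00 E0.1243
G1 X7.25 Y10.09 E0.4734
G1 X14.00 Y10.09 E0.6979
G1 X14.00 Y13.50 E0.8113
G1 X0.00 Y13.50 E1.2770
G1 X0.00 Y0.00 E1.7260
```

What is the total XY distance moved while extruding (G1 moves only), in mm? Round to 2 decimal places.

51.89 mm

Sum the Euclidean lengths of each G1 segment: total = 51.89 mm.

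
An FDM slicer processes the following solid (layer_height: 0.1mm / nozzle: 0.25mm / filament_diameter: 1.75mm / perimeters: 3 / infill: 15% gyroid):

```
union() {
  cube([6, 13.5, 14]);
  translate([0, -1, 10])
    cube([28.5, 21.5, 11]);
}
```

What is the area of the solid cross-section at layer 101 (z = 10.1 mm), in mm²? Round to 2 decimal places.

612.75 mm²

At z = 10.1 mm: the 6×13.5 cube contributes its full rectangle (area 81.00 mm²); the cube at (0, -1) (footprint 28.5×21.5) is included at this height (area 612.75 mm²); Merging all regions: the 6×13.5 cube lies entirely inside the 28.5×21.5 cube at (0, -1), so the union is just the 28.5×21.5 cube at (0, -1) — area = 612.75 mm². Overall, the cross-section is a single solid region. Net area = 612.75 mm².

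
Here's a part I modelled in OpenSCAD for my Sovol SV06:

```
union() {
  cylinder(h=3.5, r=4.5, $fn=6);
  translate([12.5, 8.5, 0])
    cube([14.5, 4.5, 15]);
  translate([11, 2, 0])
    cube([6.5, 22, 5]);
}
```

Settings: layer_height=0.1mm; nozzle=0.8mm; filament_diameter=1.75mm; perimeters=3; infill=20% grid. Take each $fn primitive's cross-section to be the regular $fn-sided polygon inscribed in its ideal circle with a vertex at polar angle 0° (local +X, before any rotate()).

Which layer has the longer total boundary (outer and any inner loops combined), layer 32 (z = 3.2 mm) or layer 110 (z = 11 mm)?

Layer 32 (z = 3.2): the cylinder: section is a regular 6-gon, circumradius r=4.5 (perimeter = 2·6·4.500·sin(180°/6) = 27.00 mm); the cube at (12.5, 8.5) is present — its section is the full 14.5×4.5 rectangle (perimeter 38.00 mm); the cube at (11, 2) (footprint 6.5×22) is included at this height (perimeter 57.00 mm); Taking the union: the regions partially overlap (shared area 22.50 mm²), so the edge portions inside another operand are dropped and the merged outline is re-measured after clipping — boundary = 103.00 mm. So its perimeter = 103.00 mm. Layer 110 (z = 11): the cylinder is not intersected at this z (z outside [0, 3.5]); the cube at (12.5, 8.5) is present — its section is the full 14.5×4.5 rectangle (perimeter 38.00 mm); the cube at (11, 2) is absent (z outside [0, 5]); Merging all regions: only the 14.5×4.5 cube at (12.5, 8.5) is present, so the union is just that shape — boundary = 38.00 mm. So its perimeter = 38.00 mm. Layer 32 is larger (103.00 vs 38.00 mm).

layer 32 (z = 3.2 mm)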